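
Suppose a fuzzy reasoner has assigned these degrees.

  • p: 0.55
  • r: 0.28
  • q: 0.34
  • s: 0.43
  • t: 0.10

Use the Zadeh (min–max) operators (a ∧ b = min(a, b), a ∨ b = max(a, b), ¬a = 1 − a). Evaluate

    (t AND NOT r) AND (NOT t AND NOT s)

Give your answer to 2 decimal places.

0.10

NOT r = 1 − 0.28 = 0.72
t AND NOT r = min(a, b) on (0.10, 0.72) = 0.10
NOT t = 1 − 0.10 = 0.90
NOT s = 1 − 0.43 = 0.57
NOT t AND NOT s = min(a, b) on (0.90, 0.57) = 0.57
(t AND NOT r) AND (NOT t AND NOT s) = min(a, b) on (0.10, 0.57) = 0.10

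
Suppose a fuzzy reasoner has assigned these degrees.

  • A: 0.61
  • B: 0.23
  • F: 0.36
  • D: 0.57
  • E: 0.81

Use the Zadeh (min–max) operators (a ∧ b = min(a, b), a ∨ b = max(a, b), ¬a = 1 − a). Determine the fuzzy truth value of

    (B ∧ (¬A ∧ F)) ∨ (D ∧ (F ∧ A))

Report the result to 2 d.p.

0.36

¬A = 1 − 0.61 = 0.39
¬A ∧ F = min(a, b) on (0.39, 0.36) = 0.36
B ∧ (¬A ∧ F) = min(a, b) on (0.23, 0.36) = 0.23
F ∧ A = min(a, b) on (0.36, 0.61) = 0.36
D ∧ (F ∧ A) = min(a, b) on (0.57, 0.36) = 0.36
(B ∧ (¬A ∧ F)) ∨ (D ∧ (F ∧ A)) = max(a, b) on (0.23, 0.36) = 0.36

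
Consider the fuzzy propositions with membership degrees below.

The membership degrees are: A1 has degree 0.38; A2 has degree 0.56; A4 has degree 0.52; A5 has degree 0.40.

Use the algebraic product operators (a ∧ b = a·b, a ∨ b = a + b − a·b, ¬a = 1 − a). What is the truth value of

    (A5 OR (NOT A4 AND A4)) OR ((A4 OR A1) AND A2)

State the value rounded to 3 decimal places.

0.727

NOT A4 = 1 − 0.5200 = 0.4800
NOT A4 AND A4 = a·b on (0.4800, 0.5200) = 0.2496
A5 OR (NOT A4 AND A4) = a + b − a·b on (0.4000, 0.2496) = 0.5498
A4 OR A1 = a + b − a·b on (0.5200, 0.3800) = 0.7024
(A4 OR A1) AND A2 = a·b on (0.7024, 0.5600) = 0.3933
(A5 OR (NOT A4 AND A4)) OR ((A4 OR A1) AND A2) = a + b − a·b on (0.5498, 0.3933) = 0.7269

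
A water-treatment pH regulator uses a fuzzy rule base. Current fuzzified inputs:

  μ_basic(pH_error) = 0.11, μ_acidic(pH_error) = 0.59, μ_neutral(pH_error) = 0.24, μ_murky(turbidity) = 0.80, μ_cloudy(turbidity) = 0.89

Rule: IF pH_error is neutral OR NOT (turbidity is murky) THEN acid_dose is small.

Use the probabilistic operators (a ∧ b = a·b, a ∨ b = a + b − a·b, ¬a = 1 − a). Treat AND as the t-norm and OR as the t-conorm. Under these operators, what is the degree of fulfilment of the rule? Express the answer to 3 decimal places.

firing strength: neutral=0.24, ¬murky=1−0.80=0.20; OR[a + b − a·b] → w = 0.3920

0.392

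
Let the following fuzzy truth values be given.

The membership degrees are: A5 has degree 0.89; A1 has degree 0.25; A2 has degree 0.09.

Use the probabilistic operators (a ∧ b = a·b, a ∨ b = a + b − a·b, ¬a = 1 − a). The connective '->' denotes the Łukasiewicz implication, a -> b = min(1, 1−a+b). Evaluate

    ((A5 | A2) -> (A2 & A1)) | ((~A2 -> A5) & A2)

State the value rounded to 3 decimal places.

A5 | A2 = a + b − a·b on (0.8900, 0.0900) = 0.8999
A2 & A1 = a·b on (0.0900, 0.2500) = 0.0225
(A5 | A2) -> (A2 & A1)  [Łukasiewicz: min(1, 1−a+b)] with a=0.8999, b=0.0225 → 0.1226
~A2 = 1 − 0.0900 = 0.9100
~A2 -> A5  [Łukasiewicz: min(1, 1−a+b)] with a=0.9100, b=0.8900 → 0.9800
(~A2 -> A5) & A2 = a·b on (0.9800, 0.0900) = 0.0882
((A5 | A2) -> (A2 & A1)) | ((~A2 -> A5) & A2) = a + b − a·b on (0.1226, 0.0882) = 0.2000

0.200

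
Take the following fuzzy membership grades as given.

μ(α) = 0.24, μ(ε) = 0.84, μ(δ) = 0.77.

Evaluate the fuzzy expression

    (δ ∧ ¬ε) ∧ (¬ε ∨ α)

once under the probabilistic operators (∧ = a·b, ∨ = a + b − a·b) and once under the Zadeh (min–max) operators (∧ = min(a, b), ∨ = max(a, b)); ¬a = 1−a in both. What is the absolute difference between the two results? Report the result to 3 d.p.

0.115

Under probabilistic:
  ¬ε = 1 − 0.8400 = 0.1600
  δ ∧ ¬ε = a·b on (0.7700, 0.1600) = 0.1232
  ¬ε = 1 − 0.8400 = 0.1600
  ¬ε ∨ α = a + b − a·b on (0.1600, 0.2400) = 0.3616
  (δ ∧ ¬ε) ∧ (¬ε ∨ α) = a·b on (0.1232, 0.3616) = 0.0445
  → value = 0.0445
Under Zadeh (min–max):
  ¬ε = 1 − 0.84 = 0.16
  δ ∧ ¬ε = min(a, b) on (0.77, 0.16) = 0.16
  ¬ε = 1 − 0.84 = 0.16
  ¬ε ∨ α = max(a, b) on (0.16, 0.24) = 0.24
  (δ ∧ ¬ε) ∧ (¬ε ∨ α) = min(a, b) on (0.16, 0.24) = 0.16
  → value = 0.1600
|0.0445 − 0.1600| = 0.115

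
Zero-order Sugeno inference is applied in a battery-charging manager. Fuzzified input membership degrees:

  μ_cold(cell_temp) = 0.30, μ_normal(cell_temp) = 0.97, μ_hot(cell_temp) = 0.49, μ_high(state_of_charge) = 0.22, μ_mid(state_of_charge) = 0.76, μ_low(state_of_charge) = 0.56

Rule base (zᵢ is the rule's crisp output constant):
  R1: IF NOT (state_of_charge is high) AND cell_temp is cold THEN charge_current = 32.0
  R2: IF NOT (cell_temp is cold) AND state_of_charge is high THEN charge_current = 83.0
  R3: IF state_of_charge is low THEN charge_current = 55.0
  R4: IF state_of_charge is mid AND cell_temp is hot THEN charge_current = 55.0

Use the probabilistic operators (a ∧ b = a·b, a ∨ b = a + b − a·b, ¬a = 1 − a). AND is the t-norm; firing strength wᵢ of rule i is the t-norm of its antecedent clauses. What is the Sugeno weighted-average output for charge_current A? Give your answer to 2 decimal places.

R1 (z=32.0): ¬high=1−0.22=0.78, cold=0.30; AND[a·b] → w = 0.2340
R2 (z=83.0): ¬cold=1−0.30=0.70, high=0.22; AND[a·b] → w = 0.1540
R3 (z=55.0): low=0.56 → w = 0.5600
R4 (z=55.0): mid=0.76, hot=0.49; AND[a·b] → w = 0.3724
Weighted average = (0.2340·32.0 + 0.1540·83.0 + 0.5600·55.0 + 0.3724·55.0) / (0.2340 + 0.1540 + 0.5600 + 0.3724)
  = 71.5520 / 1.3204 = 54.19

54.19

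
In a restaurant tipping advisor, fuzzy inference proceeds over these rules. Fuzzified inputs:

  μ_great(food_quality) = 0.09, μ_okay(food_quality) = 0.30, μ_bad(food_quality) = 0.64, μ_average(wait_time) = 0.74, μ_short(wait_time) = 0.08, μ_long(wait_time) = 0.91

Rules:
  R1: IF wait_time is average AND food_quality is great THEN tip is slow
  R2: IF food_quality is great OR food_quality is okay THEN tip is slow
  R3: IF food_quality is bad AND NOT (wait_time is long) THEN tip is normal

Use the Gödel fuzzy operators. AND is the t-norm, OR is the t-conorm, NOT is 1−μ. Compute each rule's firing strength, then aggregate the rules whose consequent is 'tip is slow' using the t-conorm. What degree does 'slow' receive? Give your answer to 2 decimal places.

R1: average=0.74, great=0.09; AND[min(a, b)] → w = 0.09
R2: great=0.09, okay=0.30; OR[max(a, b)] → w = 0.30
R3: bad=0.64, ¬long=1−0.91=0.09; AND[min(a, b)] → w = 0.09
Rules with consequent 'slow': {R1, R2} → strengths 0.09, 0.30
Aggregate via t-conorm [max(a, b)]: 0.30

0.30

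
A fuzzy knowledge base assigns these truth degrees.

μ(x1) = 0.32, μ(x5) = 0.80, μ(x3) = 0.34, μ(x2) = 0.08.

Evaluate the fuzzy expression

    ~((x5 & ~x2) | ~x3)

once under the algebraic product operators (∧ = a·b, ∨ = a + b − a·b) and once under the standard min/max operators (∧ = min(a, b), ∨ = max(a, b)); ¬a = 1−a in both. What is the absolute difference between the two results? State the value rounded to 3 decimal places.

0.110

Under algebraic product:
  ~x2 = 1 − 0.0800 = 0.9200
  x5 & ~x2 = a·b on (0.8000, 0.9200) = 0.7360
  ~x3 = 1 − 0.3400 = 0.6600
  (x5 & ~x2) | ~x3 = a + b − a·b on (0.7360, 0.6600) = 0.9102
  ~((x5 & ~x2) | ~x3) = 1 − 0.9102 = 0.0898
  → value = 0.0898
Under standard min/max:
  ~x2 = 1 − 0.08 = 0.92
  x5 & ~x2 = min(a, b) on (0.80, 0.92) = 0.80
  ~x3 = 1 − 0.34 = 0.66
  (x5 & ~x2) | ~x3 = max(a, b) on (0.80, 0.66) = 0.80
  ~((x5 & ~x2) | ~x3) = 1 − 0.80 = 0.20
  → value = 0.2000
|0.0898 − 0.2000| = 0.110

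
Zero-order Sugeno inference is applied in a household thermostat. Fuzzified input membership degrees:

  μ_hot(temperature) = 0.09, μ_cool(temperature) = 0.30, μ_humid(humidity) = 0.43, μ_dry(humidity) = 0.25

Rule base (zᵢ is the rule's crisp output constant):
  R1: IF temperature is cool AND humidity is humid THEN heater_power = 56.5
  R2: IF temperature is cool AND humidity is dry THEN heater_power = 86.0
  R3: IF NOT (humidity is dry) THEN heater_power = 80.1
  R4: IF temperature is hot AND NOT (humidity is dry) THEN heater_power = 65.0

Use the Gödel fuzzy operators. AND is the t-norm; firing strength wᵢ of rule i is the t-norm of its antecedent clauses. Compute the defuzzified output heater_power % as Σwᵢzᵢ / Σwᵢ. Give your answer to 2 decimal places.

R1 (z=56.5): cool=0.30, humid=0.43; AND[min(a, b)] → w = 0.30
R2 (z=86.0): cool=0.30, dry=0.25; AND[min(a, b)] → w = 0.25
R3 (z=80.1): ¬dry=1−0.25=0.75 → w = 0.75
R4 (z=65.0): hot=0.09, ¬dry=1−0.25=0.75; AND[min(a, b)] → w = 0.09
Weighted average = (0.30·56.5 + 0.25·86.0 + 0.75·80.1 + 0.09·65.0) / (0.30 + 0.25 + 0.75 + 0.09)
  = 104.3750 / 1.3900 = 75.09

75.09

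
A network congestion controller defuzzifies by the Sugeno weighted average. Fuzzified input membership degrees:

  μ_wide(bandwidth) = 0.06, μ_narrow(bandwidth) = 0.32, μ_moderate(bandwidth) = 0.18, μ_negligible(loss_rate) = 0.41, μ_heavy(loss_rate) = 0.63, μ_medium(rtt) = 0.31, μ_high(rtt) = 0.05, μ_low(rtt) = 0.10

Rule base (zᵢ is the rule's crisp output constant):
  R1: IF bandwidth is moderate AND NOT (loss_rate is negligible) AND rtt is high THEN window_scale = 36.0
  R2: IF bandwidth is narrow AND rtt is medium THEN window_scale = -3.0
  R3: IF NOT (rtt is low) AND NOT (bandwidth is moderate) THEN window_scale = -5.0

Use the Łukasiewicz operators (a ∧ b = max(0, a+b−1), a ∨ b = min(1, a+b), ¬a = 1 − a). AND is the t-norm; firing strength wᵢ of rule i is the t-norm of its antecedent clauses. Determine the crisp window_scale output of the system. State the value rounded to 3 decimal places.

-5.000

R1 (z=36.0): moderate=0.18, ¬negligible=1−0.41=0.59, high=0.05; AND[max(0, a+b−1)] → w = 0.00
R2 (z=-3.0): narrow=0.32, medium=0.31; AND[max(0, a+b−1)] → w = 0.00
R3 (z=-5.0): ¬low=1−0.10=0.90, ¬moderate=1−0.18=0.82; AND[max(0, a+b−1)] → w = 0.72
Weighted average = (0.00·36.0 + 0.00·-3.0 + 0.72·-5.0) / (0.00 + 0.00 + 0.72)
  = -3.6000 / 0.7200 = -5.000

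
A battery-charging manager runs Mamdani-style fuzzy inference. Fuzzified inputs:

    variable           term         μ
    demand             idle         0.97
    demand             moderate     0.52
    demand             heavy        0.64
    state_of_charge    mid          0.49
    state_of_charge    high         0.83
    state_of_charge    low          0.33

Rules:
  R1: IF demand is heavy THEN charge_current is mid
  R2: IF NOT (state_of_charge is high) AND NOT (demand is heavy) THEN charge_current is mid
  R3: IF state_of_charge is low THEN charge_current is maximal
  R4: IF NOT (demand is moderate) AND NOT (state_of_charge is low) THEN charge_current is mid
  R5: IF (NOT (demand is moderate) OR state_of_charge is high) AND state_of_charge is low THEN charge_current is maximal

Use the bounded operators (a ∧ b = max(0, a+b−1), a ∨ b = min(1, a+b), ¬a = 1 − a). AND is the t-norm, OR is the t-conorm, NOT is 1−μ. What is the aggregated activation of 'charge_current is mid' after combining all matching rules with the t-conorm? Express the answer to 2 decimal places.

R1: heavy=0.64 → w = 0.64
R2: ¬high=1−0.83=0.17, ¬heavy=1−0.64=0.36; AND[max(0, a+b−1)] → w = 0.00
R3: low=0.33 → w = 0.33
R4: ¬moderate=1−0.52=0.48, ¬low=1−0.33=0.67; AND[max(0, a+b−1)] → w = 0.15
R5: (¬moderate=1−0.52=0.48 OR high=0.83) = 1.00; AND[max(0, a+b−1)] with low=0.33 → w = 0.33
Rules with consequent 'mid': {R1, R2, R4} → strengths 0.64, 0.00, 0.15
Aggregate via t-conorm [min(1, a+b)]: 0.79

0.79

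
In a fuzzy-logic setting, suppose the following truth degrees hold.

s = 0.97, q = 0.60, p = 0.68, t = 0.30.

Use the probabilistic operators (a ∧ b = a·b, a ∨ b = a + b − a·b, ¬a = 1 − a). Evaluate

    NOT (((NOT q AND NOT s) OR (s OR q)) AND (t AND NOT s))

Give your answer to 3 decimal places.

NOT q = 1 − 0.6000 = 0.4000
NOT s = 1 − 0.9700 = 0.0300
NOT q AND NOT s = a·b on (0.4000, 0.0300) = 0.0120
s OR q = a + b − a·b on (0.9700, 0.6000) = 0.9880
(NOT q AND NOT s) OR (s OR q) = a + b − a·b on (0.0120, 0.9880) = 0.9881
NOT s = 1 − 0.9700 = 0.0300
t AND NOT s = a·b on (0.3000, 0.0300) = 0.0090
((NOT q AND NOT s) OR (s OR q)) AND (t AND NOT s) = a·b on (0.9881, 0.0090) = 0.0089
NOT (((NOT q AND NOT s) OR (s OR q)) AND (t AND NOT s)) = 1 − 0.0089 = 0.9911

0.991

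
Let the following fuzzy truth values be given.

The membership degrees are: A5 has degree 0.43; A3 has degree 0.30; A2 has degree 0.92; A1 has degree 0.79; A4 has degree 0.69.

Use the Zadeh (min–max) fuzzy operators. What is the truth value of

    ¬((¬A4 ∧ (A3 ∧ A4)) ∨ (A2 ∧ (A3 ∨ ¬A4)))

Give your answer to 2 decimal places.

0.69

¬A4 = 1 − 0.69 = 0.31
A3 ∧ A4 = min(a, b) on (0.30, 0.69) = 0.30
¬A4 ∧ (A3 ∧ A4) = min(a, b) on (0.31, 0.30) = 0.30
¬A4 = 1 − 0.69 = 0.31
A3 ∨ ¬A4 = max(a, b) on (0.30, 0.31) = 0.31
A2 ∧ (A3 ∨ ¬A4) = min(a, b) on (0.92, 0.31) = 0.31
(¬A4 ∧ (A3 ∧ A4)) ∨ (A2 ∧ (A3 ∨ ¬A4)) = max(a, b) on (0.30, 0.31) = 0.31
¬((¬A4 ∧ (A3 ∧ A4)) ∨ (A2 ∧ (A3 ∨ ¬A4))) = 1 − 0.31 = 0.69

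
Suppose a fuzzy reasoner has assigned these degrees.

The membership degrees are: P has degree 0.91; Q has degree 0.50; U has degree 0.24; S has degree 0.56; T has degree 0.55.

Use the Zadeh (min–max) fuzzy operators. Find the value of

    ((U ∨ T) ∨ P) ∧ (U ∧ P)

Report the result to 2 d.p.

0.24

U ∨ T = max(a, b) on (0.24, 0.55) = 0.55
(U ∨ T) ∨ P = max(a, b) on (0.55, 0.91) = 0.91
U ∧ P = min(a, b) on (0.24, 0.91) = 0.24
((U ∨ T) ∨ P) ∧ (U ∧ P) = min(a, b) on (0.91, 0.24) = 0.24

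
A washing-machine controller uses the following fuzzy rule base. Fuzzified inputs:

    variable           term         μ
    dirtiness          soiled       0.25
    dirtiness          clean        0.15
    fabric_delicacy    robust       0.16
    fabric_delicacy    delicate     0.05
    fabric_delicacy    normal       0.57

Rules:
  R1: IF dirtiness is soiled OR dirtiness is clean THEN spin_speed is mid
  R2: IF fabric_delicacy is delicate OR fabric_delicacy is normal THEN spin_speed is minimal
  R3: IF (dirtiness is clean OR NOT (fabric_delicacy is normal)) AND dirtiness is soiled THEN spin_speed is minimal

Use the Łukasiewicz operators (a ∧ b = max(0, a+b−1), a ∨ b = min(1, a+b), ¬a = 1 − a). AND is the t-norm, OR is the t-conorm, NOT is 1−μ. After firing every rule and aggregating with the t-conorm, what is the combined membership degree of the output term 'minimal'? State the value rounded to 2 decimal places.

R1: soiled=0.25, clean=0.15; OR[min(1, a+b)] → w = 0.40
R2: delicate=0.05, normal=0.57; OR[min(1, a+b)] → w = 0.62
R3: (clean=0.15 OR ¬normal=1−0.57=0.43) = 0.58; AND[max(0, a+b−1)] with soiled=0.25 → w = 0.00
Rules with consequent 'minimal': {R2, R3} → strengths 0.62, 0.00
Aggregate via t-conorm [min(1, a+b)]: 0.62

0.62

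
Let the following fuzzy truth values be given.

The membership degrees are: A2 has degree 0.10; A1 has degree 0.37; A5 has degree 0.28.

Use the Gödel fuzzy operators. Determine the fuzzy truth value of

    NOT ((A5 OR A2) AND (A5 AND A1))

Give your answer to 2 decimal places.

A5 OR A2 = max(a, b) on (0.28, 0.10) = 0.28
A5 AND A1 = min(a, b) on (0.28, 0.37) = 0.28
(A5 OR A2) AND (A5 AND A1) = min(a, b) on (0.28, 0.28) = 0.28
NOT ((A5 OR A2) AND (A5 AND A1)) = 1 − 0.28 = 0.72

0.72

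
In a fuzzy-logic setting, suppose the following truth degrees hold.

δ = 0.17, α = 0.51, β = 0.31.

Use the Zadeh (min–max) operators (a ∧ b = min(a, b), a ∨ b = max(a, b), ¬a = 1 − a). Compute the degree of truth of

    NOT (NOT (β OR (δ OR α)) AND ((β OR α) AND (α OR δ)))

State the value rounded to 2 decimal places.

δ OR α = max(a, b) on (0.17, 0.51) = 0.51
β OR (δ OR α) = max(a, b) on (0.31, 0.51) = 0.51
NOT (β OR (δ OR α)) = 1 − 0.51 = 0.49
β OR α = max(a, b) on (0.31, 0.51) = 0.51
α OR δ = max(a, b) on (0.51, 0.17) = 0.51
(β OR α) AND (α OR δ) = min(a, b) on (0.51, 0.51) = 0.51
NOT (β OR (δ OR α)) AND ((β OR α) AND (α OR δ)) = min(a, b) on (0.49, 0.51) = 0.49
NOT (NOT (β OR (δ OR α)) AND ((β OR α) AND (α OR δ))) = 1 − 0.49 = 0.51

0.51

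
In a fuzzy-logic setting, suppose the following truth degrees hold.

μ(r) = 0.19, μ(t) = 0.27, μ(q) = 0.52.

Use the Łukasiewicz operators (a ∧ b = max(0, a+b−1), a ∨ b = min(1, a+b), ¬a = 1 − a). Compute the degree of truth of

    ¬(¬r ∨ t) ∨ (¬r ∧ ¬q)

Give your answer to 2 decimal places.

¬r = 1 − 0.19 = 0.81
¬r ∨ t = min(1, a+b) on (0.81, 0.27) = 1.00
¬(¬r ∨ t) = 1 − 1.00 = 0.00
¬r = 1 − 0.19 = 0.81
¬q = 1 − 0.52 = 0.48
¬r ∧ ¬q = max(0, a+b−1) on (0.81, 0.48) = 0.29
¬(¬r ∨ t) ∨ (¬r ∧ ¬q) = min(1, a+b) on (0.00, 0.29) = 0.29

0.29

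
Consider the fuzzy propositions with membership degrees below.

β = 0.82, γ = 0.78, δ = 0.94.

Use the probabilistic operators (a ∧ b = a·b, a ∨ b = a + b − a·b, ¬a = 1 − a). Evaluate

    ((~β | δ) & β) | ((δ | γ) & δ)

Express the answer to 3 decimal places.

0.984

~β = 1 − 0.8200 = 0.1800
~β | δ = a + b − a·b on (0.1800, 0.9400) = 0.9508
(~β | δ) & β = a·b on (0.9508, 0.8200) = 0.7797
δ | γ = a + b − a·b on (0.9400, 0.7800) = 0.9868
(δ | γ) & δ = a·b on (0.9868, 0.9400) = 0.9276
((~β | δ) & β) | ((δ | γ) & δ) = a + b − a·b on (0.7797, 0.9276) = 0.9840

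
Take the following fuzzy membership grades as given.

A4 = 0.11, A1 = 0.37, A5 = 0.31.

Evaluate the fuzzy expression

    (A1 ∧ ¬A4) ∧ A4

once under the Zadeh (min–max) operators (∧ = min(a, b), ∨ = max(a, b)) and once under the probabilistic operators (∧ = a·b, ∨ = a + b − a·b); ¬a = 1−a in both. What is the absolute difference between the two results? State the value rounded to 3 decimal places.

0.074

Under Zadeh (min–max):
  ¬A4 = 1 − 0.11 = 0.89
  A1 ∧ ¬A4 = min(a, b) on (0.37, 0.89) = 0.37
  (A1 ∧ ¬A4) ∧ A4 = min(a, b) on (0.37, 0.11) = 0.11
  → value = 0.1100
Under probabilistic:
  ¬A4 = 1 − 0.1100 = 0.8900
  A1 ∧ ¬A4 = a·b on (0.3700, 0.8900) = 0.3293
  (A1 ∧ ¬A4) ∧ A4 = a·b on (0.3293, 0.1100) = 0.0362
  → value = 0.0362
|0.1100 − 0.0362| = 0.074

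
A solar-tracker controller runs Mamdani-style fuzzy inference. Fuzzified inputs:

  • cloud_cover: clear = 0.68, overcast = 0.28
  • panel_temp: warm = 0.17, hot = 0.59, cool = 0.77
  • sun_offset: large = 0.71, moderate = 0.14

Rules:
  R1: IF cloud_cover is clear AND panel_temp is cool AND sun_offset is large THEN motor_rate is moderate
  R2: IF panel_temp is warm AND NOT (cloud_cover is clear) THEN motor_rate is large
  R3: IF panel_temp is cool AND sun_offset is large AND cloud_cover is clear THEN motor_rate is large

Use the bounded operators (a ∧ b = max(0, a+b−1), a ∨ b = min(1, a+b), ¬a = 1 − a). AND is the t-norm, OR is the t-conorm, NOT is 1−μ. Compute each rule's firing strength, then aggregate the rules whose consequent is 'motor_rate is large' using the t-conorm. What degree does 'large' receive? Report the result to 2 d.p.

R1: clear=0.68, cool=0.77, large=0.71; AND[max(0, a+b−1)] → w = 0.16
R2: warm=0.17, ¬clear=1−0.68=0.32; AND[max(0, a+b−1)] → w = 0.00
R3: cool=0.77, large=0.71, clear=0.68; AND[max(0, a+b−1)] → w = 0.16
Rules with consequent 'large': {R2, R3} → strengths 0.00, 0.16
Aggregate via t-conorm [min(1, a+b)]: 0.16

0.16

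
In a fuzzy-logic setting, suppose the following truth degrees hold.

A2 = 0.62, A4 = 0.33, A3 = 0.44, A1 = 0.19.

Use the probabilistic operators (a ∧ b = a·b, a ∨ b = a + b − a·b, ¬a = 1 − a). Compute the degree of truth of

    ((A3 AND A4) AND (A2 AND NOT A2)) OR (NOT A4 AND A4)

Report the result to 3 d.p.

A3 AND A4 = a·b on (0.4400, 0.3300) = 0.1452
NOT A2 = 1 − 0.6200 = 0.3800
A2 AND NOT A2 = a·b on (0.6200, 0.3800) = 0.2356
(A3 AND A4) AND (A2 AND NOT A2) = a·b on (0.1452, 0.2356) = 0.0342
NOT A4 = 1 − 0.3300 = 0.6700
NOT A4 AND A4 = a·b on (0.6700, 0.3300) = 0.2211
((A3 AND A4) AND (A2 AND NOT A2)) OR (NOT A4 AND A4) = a + b − a·b on (0.0342, 0.2211) = 0.2477

0.248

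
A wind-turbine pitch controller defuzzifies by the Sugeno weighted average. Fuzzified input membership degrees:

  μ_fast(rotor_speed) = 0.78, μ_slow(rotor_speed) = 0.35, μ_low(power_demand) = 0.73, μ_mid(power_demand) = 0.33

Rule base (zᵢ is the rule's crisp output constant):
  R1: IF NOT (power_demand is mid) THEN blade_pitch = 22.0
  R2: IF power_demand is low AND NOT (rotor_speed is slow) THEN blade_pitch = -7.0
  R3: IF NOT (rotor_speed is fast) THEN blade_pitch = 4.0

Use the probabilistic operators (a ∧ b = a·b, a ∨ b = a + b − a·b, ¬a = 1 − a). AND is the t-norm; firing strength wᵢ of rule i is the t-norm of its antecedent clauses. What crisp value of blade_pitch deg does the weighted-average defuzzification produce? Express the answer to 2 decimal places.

9.01

R1 (z=22.0): ¬mid=1−0.33=0.67 → w = 0.6700
R2 (z=-7.0): low=0.73, ¬slow=1−0.35=0.65; AND[a·b] → w = 0.4745
R3 (z=4.0): ¬fast=1−0.78=0.22 → w = 0.2200
Weighted average = (0.6700·22.0 + 0.4745·-7.0 + 0.2200·4.0) / (0.6700 + 0.4745 + 0.2200)
  = 12.2985 / 1.3645 = 9.01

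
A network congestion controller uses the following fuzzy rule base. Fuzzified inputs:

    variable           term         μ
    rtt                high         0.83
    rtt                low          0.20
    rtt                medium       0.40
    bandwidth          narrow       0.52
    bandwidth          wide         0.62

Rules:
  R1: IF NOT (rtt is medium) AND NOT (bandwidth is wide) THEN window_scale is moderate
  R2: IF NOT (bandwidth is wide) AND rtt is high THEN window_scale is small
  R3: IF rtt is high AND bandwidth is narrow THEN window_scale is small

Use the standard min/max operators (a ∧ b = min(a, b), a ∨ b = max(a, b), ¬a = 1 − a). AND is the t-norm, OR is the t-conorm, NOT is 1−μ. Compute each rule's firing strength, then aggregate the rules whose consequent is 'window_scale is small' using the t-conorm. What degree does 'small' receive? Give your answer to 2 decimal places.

0.52

R1: ¬medium=1−0.40=0.60, ¬wide=1−0.62=0.38; AND[min(a, b)] → w = 0.38
R2: ¬wide=1−0.62=0.38, high=0.83; AND[min(a, b)] → w = 0.38
R3: high=0.83, narrow=0.52; AND[min(a, b)] → w = 0.52
Rules with consequent 'small': {R2, R3} → strengths 0.38, 0.52
Aggregate via t-conorm [max(a, b)]: 0.52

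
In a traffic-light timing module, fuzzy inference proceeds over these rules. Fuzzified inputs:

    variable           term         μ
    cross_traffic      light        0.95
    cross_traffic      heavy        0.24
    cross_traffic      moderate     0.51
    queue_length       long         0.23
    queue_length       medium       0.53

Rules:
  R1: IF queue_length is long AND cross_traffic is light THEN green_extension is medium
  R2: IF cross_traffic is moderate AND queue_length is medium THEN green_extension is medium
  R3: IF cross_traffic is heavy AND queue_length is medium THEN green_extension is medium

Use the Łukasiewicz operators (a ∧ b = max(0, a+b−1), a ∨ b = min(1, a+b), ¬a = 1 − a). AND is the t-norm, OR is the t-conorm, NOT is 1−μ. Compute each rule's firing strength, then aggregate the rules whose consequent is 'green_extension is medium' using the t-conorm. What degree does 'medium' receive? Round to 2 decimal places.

0.22

R1: long=0.23, light=0.95; AND[max(0, a+b−1)] → w = 0.18
R2: moderate=0.51, medium=0.53; AND[max(0, a+b−1)] → w = 0.04
R3: heavy=0.24, medium=0.53; AND[max(0, a+b−1)] → w = 0.00
Rules with consequent 'medium': {R1, R2, R3} → strengths 0.18, 0.04, 0.00
Aggregate via t-conorm [min(1, a+b)]: 0.22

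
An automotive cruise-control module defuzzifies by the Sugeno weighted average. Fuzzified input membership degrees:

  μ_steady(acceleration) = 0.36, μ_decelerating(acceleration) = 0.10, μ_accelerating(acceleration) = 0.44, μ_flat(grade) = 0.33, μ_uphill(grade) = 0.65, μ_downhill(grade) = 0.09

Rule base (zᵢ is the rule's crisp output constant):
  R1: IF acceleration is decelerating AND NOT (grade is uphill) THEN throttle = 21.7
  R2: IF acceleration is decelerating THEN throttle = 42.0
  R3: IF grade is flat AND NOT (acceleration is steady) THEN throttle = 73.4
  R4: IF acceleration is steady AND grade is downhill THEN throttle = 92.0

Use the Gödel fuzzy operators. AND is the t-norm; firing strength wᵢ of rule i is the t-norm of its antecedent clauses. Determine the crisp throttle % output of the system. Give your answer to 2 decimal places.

R1 (z=21.7): decelerating=0.10, ¬uphill=1−0.65=0.35; AND[min(a, b)] → w = 0.10
R2 (z=42.0): decelerating=0.10 → w = 0.10
R3 (z=73.4): flat=0.33, ¬steady=1−0.36=0.64; AND[min(a, b)] → w = 0.33
R4 (z=92.0): steady=0.36, downhill=0.09; AND[min(a, b)] → w = 0.09
Weighted average = (0.10·21.7 + 0.10·42.0 + 0.33·73.4 + 0.09·92.0) / (0.10 + 0.10 + 0.33 + 0.09)
  = 38.8720 / 0.6200 = 62.70

62.70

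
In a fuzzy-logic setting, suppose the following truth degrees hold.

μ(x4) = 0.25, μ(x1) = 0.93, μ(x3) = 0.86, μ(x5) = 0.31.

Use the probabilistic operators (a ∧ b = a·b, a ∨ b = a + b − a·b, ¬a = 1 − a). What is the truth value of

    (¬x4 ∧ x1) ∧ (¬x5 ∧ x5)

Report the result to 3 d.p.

¬x4 = 1 − 0.2500 = 0.7500
¬x4 ∧ x1 = a·b on (0.7500, 0.9300) = 0.6975
¬x5 = 1 − 0.3100 = 0.6900
¬x5 ∧ x5 = a·b on (0.6900, 0.3100) = 0.2139
(¬x4 ∧ x1) ∧ (¬x5 ∧ x5) = a·b on (0.6975, 0.2139) = 0.1492

0.149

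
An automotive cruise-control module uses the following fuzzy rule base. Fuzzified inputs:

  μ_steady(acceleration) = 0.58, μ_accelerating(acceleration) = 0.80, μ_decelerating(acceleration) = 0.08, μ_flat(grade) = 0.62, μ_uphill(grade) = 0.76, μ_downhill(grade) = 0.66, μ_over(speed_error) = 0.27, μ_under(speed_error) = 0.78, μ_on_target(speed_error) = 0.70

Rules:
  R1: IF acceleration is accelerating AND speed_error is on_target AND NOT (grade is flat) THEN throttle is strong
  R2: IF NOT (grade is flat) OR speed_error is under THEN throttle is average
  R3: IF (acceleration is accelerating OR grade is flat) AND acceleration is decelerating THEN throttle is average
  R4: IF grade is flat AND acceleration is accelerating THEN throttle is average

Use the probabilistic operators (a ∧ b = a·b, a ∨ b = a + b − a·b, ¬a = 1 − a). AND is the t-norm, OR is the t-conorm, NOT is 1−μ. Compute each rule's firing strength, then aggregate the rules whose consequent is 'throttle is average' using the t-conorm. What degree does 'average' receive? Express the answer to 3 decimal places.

R1: accelerating=0.80, on_target=0.70, ¬flat=1−0.62=0.38; AND[a·b] → w = 0.2128
R2: ¬flat=1−0.62=0.38, under=0.78; OR[a + b − a·b] → w = 0.8636
R3: (accelerating=0.80 OR flat=0.62) = 0.9240; AND[a·b] with decelerating=0.08 → w = 0.0739
R4: flat=0.62, accelerating=0.80; AND[a·b] → w = 0.4960
Rules with consequent 'average': {R2, R3, R4} → strengths 0.8636, 0.0739, 0.4960
Aggregate via t-conorm [a + b − a·b]: 0.9363

0.936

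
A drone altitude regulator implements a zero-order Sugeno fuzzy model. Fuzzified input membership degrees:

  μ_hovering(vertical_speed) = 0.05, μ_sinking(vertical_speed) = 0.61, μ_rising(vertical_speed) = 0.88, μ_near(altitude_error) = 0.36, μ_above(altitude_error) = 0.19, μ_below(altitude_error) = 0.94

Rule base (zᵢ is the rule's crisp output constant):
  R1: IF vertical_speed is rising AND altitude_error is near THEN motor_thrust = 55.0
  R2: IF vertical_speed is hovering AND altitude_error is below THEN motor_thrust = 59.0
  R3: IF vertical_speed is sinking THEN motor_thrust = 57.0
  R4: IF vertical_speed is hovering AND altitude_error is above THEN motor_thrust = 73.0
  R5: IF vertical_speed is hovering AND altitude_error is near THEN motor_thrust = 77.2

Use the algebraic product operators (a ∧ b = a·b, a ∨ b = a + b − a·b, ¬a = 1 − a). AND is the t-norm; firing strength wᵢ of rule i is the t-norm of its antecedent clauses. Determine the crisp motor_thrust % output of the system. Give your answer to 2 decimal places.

56.98

R1 (z=55.0): rising=0.88, near=0.36; AND[a·b] → w = 0.3168
R2 (z=59.0): hovering=0.05, below=0.94; AND[a·b] → w = 0.0470
R3 (z=57.0): sinking=0.61 → w = 0.6100
R4 (z=73.0): hovering=0.05, above=0.19; AND[a·b] → w = 0.0095
R5 (z=77.2): hovering=0.05, near=0.36; AND[a·b] → w = 0.0180
Weighted average = (0.3168·55.0 + 0.0470·59.0 + 0.6100·57.0 + 0.0095·73.0 + 0.0180·77.2) / (0.3168 + 0.0470 + 0.6100 + 0.0095 + 0.0180)
  = 57.0501 / 1.0013 = 56.98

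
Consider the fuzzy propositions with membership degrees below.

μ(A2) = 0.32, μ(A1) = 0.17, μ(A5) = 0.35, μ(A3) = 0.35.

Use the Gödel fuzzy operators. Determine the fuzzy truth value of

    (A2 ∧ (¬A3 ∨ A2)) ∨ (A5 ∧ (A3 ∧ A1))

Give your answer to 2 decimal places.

¬A3 = 1 − 0.35 = 0.65
¬A3 ∨ A2 = max(a, b) on (0.65, 0.32) = 0.65
A2 ∧ (¬A3 ∨ A2) = min(a, b) on (0.32, 0.65) = 0.32
A3 ∧ A1 = min(a, b) on (0.35, 0.17) = 0.17
A5 ∧ (A3 ∧ A1) = min(a, b) on (0.35, 0.17) = 0.17
(A2 ∧ (¬A3 ∨ A2)) ∨ (A5 ∧ (A3 ∧ A1)) = max(a, b) on (0.32, 0.17) = 0.32

0.32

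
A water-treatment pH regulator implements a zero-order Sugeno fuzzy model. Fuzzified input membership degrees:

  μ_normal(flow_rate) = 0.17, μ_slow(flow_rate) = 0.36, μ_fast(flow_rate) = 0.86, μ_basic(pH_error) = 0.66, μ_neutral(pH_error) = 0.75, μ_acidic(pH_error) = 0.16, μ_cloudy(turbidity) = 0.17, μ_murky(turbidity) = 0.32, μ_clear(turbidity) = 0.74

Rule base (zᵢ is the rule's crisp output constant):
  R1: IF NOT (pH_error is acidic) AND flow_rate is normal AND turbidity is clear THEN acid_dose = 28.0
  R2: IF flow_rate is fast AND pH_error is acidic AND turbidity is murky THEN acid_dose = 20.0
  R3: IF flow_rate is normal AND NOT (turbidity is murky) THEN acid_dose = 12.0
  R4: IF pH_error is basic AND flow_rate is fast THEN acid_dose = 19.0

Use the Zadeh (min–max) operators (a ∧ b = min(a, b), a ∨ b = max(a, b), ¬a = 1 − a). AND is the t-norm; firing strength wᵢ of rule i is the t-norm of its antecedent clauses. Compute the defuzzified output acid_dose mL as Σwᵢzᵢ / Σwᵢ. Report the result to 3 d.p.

19.431

R1 (z=28.0): ¬acidic=1−0.16=0.84, normal=0.17, clear=0.74; AND[min(a, b)] → w = 0.17
R2 (z=20.0): fast=0.86, acidic=0.16, murky=0.32; AND[min(a, b)] → w = 0.16
R3 (z=12.0): normal=0.17, ¬murky=1−0.32=0.68; AND[min(a, b)] → w = 0.17
R4 (z=19.0): basic=0.66, fast=0.86; AND[min(a, b)] → w = 0.66
Weighted average = (0.17·28.0 + 0.16·20.0 + 0.17·12.0 + 0.66·19.0) / (0.17 + 0.16 + 0.17 + 0.66)
  = 22.5400 / 1.1600 = 19.431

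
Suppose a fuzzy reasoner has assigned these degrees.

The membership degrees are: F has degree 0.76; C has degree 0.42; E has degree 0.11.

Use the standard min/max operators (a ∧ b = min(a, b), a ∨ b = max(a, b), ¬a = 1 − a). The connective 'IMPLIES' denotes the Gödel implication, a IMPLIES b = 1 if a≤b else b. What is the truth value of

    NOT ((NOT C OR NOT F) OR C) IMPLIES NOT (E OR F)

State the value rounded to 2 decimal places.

0.24

NOT C = 1 − 0.42 = 0.58
NOT F = 1 − 0.76 = 0.24
NOT C OR NOT F = max(a, b) on (0.58, 0.24) = 0.58
(NOT C OR NOT F) OR C = max(a, b) on (0.58, 0.42) = 0.58
NOT ((NOT C OR NOT F) OR C) = 1 − 0.58 = 0.42
E OR F = max(a, b) on (0.11, 0.76) = 0.76
NOT (E OR F) = 1 − 0.76 = 0.24
NOT ((NOT C OR NOT F) OR C) IMPLIES NOT (E OR F)  [Gödel: 1 if a≤b else b] with a=0.42, b=0.24 → 0.24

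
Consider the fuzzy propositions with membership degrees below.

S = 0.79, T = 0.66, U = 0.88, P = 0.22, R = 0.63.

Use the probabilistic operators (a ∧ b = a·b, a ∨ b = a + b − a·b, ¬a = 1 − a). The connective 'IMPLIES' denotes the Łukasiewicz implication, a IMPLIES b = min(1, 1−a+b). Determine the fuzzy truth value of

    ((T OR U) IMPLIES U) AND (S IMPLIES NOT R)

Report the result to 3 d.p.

T OR U = a + b − a·b on (0.6600, 0.8800) = 0.9592
(T OR U) IMPLIES U  [Łukasiewicz: min(1, 1−a+b)] with a=0.9592, b=0.8800 → 0.9208
NOT R = 1 − 0.6300 = 0.3700
S IMPLIES NOT R  [Łukasiewicz: min(1, 1−a+b)] with a=0.7900, b=0.3700 → 0.5800
((T OR U) IMPLIES U) AND (S IMPLIES NOT R) = a·b on (0.9208, 0.5800) = 0.5341

0.534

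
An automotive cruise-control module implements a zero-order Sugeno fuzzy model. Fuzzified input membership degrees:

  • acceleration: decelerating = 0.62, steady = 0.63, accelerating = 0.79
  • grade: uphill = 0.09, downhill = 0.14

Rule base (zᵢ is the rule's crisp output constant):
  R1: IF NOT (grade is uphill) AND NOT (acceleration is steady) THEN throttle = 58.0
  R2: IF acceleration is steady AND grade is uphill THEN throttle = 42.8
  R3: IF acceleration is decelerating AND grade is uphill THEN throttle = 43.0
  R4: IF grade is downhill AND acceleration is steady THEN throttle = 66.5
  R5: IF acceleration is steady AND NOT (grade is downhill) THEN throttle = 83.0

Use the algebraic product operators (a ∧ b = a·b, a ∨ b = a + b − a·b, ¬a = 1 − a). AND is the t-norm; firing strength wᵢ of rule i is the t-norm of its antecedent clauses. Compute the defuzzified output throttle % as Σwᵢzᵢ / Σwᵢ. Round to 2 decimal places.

R1 (z=58.0): ¬uphill=1−0.09=0.91, ¬steady=1−0.63=0.37; AND[a·b] → w = 0.3367
R2 (z=42.8): steady=0.63, uphill=0.09; AND[a·b] → w = 0.0567
R3 (z=43.0): decelerating=0.62, uphill=0.09; AND[a·b] → w = 0.0558
R4 (z=66.5): downhill=0.14, steady=0.63; AND[a·b] → w = 0.0882
R5 (z=83.0): steady=0.63, ¬downhill=1−0.14=0.86; AND[a·b] → w = 0.5418
Weighted average = (0.3367·58.0 + 0.0567·42.8 + 0.0558·43.0 + 0.0882·66.5 + 0.5418·83.0) / (0.3367 + 0.0567 + 0.0558 + 0.0882 + 0.5418)
  = 75.1895 / 1.0792 = 69.67

69.67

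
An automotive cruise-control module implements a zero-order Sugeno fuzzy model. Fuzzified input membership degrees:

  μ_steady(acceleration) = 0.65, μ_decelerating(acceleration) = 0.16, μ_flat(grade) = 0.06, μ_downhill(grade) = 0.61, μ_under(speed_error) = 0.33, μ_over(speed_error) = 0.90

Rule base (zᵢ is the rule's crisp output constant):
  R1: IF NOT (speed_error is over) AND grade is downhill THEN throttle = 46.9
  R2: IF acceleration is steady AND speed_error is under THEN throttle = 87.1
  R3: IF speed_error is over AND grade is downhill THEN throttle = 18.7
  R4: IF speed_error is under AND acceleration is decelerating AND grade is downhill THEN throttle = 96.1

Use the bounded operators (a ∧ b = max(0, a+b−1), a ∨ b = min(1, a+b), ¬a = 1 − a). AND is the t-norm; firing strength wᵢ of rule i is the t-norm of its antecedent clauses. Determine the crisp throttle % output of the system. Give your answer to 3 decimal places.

18.700

R1 (z=46.9): ¬over=1−0.90=0.10, downhill=0.61; AND[max(0, a+b−1)] → w = 0.00
R2 (z=87.1): steady=0.65, under=0.33; AND[max(0, a+b−1)] → w = 0.00
R3 (z=18.7): over=0.90, downhill=0.61; AND[max(0, a+b−1)] → w = 0.51
R4 (z=96.1): under=0.33, decelerating=0.16, downhill=0.61; AND[max(0, a+b−1)] → w = 0.00
Weighted average = (0.00·46.9 + 0.00·87.1 + 0.51·18.7 + 0.00·96.1) / (0.00 + 0.00 + 0.51 + 0.00)
  = 9.5370 / 0.5100 = 18.700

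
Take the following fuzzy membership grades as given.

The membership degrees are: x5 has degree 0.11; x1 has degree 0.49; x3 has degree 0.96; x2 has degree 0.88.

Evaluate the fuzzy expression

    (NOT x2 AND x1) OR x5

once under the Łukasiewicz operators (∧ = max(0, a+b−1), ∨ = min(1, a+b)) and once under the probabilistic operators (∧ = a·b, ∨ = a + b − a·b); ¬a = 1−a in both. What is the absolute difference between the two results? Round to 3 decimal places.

0.052

Under Łukasiewicz:
  NOT x2 = 1 − 0.88 = 0.12
  NOT x2 AND x1 = max(0, a+b−1) on (0.12, 0.49) = 0.00
  (NOT x2 AND x1) OR x5 = min(1, a+b) on (0.00, 0.11) = 0.11
  → value = 0.1100
Under probabilistic:
  NOT x2 = 1 − 0.8800 = 0.1200
  NOT x2 AND x1 = a·b on (0.1200, 0.4900) = 0.0588
  (NOT x2 AND x1) OR x5 = a + b − a·b on (0.0588, 0.1100) = 0.1623
  → value = 0.1623
|0.1100 − 0.1623| = 0.052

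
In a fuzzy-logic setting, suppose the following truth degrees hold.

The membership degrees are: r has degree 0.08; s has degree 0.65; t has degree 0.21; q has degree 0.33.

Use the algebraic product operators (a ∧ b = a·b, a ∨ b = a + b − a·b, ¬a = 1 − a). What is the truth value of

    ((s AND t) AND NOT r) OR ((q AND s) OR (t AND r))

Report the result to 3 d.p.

s AND t = a·b on (0.6500, 0.2100) = 0.1365
NOT r = 1 − 0.0800 = 0.9200
(s AND t) AND NOT r = a·b on (0.1365, 0.9200) = 0.1256
q AND s = a·b on (0.3300, 0.6500) = 0.2145
t AND r = a·b on (0.2100, 0.0800) = 0.0168
(q AND s) OR (t AND r) = a + b − a·b on (0.2145, 0.0168) = 0.2277
((s AND t) AND NOT r) OR ((q AND s) OR (t AND r)) = a + b − a·b on (0.1256, 0.2277) = 0.3247

0.325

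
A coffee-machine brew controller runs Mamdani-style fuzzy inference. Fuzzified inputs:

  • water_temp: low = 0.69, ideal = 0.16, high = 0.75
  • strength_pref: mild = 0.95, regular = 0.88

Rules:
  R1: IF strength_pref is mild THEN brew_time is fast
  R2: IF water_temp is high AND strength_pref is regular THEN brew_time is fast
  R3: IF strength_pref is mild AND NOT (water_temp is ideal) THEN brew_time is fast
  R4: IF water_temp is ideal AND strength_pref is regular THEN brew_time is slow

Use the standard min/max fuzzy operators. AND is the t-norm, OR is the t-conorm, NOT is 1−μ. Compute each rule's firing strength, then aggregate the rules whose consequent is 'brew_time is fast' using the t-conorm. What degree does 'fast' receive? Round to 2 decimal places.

0.95

R1: mild=0.95 → w = 0.95
R2: high=0.75, regular=0.88; AND[min(a, b)] → w = 0.75
R3: mild=0.95, ¬ideal=1−0.16=0.84; AND[min(a, b)] → w = 0.84
R4: ideal=0.16, regular=0.88; AND[min(a, b)] → w = 0.16
Rules with consequent 'fast': {R1, R2, R3} → strengths 0.95, 0.75, 0.84
Aggregate via t-conorm [max(a, b)]: 0.95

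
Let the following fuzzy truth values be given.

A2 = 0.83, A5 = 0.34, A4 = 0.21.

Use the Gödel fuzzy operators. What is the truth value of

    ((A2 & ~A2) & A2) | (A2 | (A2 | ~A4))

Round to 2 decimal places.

~A2 = 1 − 0.83 = 0.17
A2 & ~A2 = min(a, b) on (0.83, 0.17) = 0.17
(A2 & ~A2) & A2 = min(a, b) on (0.17, 0.83) = 0.17
~A4 = 1 − 0.21 = 0.79
A2 | ~A4 = max(a, b) on (0.83, 0.79) = 0.83
A2 | (A2 | ~A4) = max(a, b) on (0.83, 0.83) = 0.83
((A2 & ~A2) & A2) | (A2 | (A2 | ~A4)) = max(a, b) on (0.17, 0.83) = 0.83

0.83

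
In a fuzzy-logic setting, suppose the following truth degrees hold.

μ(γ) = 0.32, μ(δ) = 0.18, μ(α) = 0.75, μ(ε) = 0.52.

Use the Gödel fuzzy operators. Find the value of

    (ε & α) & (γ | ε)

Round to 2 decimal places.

ε & α = min(a, b) on (0.52, 0.75) = 0.52
γ | ε = max(a, b) on (0.32, 0.52) = 0.52
(ε & α) & (γ | ε) = min(a, b) on (0.52, 0.52) = 0.52

0.52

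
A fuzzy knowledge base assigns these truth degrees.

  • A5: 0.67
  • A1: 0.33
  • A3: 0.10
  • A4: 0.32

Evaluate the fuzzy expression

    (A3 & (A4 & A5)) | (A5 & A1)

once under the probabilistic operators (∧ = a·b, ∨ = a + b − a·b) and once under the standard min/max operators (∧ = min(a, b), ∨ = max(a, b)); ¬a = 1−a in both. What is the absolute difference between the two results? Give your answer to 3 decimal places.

0.092

Under probabilistic:
  A4 & A5 = a·b on (0.3200, 0.6700) = 0.2144
  A3 & (A4 & A5) = a·b on (0.1000, 0.2144) = 0.0214
  A5 & A1 = a·b on (0.6700, 0.3300) = 0.2211
  (A3 & (A4 & A5)) | (A5 & A1) = a + b − a·b on (0.0214, 0.2211) = 0.2378
  → value = 0.2378
Under standard min/max:
  A4 & A5 = min(a, b) on (0.32, 0.67) = 0.32
  A3 & (A4 & A5) = min(a, b) on (0.10, 0.32) = 0.10
  A5 & A1 = min(a, b) on (0.67, 0.33) = 0.33
  (A3 & (A4 & A5)) | (A5 & A1) = max(a, b) on (0.10, 0.33) = 0.33
  → value = 0.3300
|0.2378 − 0.3300| = 0.092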